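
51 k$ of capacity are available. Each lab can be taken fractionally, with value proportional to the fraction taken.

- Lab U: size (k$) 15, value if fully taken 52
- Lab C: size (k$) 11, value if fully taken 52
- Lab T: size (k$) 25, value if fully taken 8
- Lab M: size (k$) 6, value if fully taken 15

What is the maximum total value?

Best value per unit of size first: Lab C 52/11≈4.73, Lab U 52/15≈3.47, Lab M 15/6≈2.5, Lab T 8/25≈0.32.
Lab C: take in full, 11 k$ for value 52 — 40 left.
All 15 k$ of Lab U fit (value 52) — 25 remain.
All 6 k$ of Lab M fit (value 15) — 19 remain.
Fill the last 19 k$ with part of Lab T: 19/25 of it earns 6.08.
Total value = 125.08.

125.08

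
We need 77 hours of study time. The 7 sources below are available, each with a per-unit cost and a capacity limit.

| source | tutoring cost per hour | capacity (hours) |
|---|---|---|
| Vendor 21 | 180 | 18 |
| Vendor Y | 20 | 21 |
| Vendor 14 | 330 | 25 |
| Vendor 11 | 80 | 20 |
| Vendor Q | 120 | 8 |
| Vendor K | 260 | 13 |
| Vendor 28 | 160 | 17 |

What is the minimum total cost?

Cheapest first:
Take 21 from Vendor Y at 20 ; need 56 more.
Vendor 11 at 80: take all 20 hours ; 36 still needed.
Take 8 from Vendor Q at 120 ; need 28 more.
Take 17 from Vendor 28 at 160 ; need 11 more.
Vendor 21 at 180: take 11 of its 18 ; requirement met.
Vendor K, Vendor 14: unused.
Cost = 21×20 + 20×80 + 8×120 + 17×160 + 11×180 = 7680.

7680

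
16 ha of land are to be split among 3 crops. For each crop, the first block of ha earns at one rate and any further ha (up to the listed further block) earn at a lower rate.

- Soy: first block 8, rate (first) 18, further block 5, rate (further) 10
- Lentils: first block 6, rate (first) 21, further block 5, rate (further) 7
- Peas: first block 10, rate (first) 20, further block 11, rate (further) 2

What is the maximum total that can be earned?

326

Treat each block as its own option and order by rate: Lentils/tier1 21 > Peas/tier1 20 > Soy/tier1 18 > Soy/tier2 10 > Lentils/tier2 7 > Peas/tier2 2.
Fill Lentils tier1 block (6 at 21) → 10 left.
Fill Peas tier1 block (10 at 20) → 0 left.
Total = 21×6 + 20×10 = 326.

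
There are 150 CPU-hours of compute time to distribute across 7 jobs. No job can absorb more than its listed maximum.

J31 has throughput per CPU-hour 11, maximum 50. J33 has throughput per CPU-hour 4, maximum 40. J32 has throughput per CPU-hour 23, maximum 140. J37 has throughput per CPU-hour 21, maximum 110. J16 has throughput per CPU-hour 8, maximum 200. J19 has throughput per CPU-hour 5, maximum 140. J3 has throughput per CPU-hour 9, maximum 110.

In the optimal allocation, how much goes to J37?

Highest throughput per CPU-hour first: J32 23 > J37 21 > J31 11 > J3 9 > J16 8 > J19 5 > J33 4.
J32 takes 140 to reach its cap of 140 → 10 left.
Only 10 left; J37 takes them to reach 10.

10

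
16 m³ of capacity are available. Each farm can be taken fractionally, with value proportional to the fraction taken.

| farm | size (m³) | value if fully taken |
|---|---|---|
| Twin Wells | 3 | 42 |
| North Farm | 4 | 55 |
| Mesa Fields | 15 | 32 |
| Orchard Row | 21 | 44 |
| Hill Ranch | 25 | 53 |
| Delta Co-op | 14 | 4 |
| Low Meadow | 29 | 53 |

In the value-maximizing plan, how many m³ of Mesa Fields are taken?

9

Rank by value-to-size ratio: Twin Wells 42/3≈14, North Farm 55/4≈13.8, Mesa Fields 32/15≈2.13, Hill Ranch 53/25≈2.12, Orchard Row 44/21≈2.1, Low Meadow 53/29≈1.83, Delta Co-op 4/14≈0.286.
All 3 m³ of Twin Wells fit (value 42) → 13 remain.
Take all of North Farm (4 m³, value 55) → 9 m³ left.
9 m³ left: a 9/15 share of Mesa Fields gives 32×9/15 = 19.2.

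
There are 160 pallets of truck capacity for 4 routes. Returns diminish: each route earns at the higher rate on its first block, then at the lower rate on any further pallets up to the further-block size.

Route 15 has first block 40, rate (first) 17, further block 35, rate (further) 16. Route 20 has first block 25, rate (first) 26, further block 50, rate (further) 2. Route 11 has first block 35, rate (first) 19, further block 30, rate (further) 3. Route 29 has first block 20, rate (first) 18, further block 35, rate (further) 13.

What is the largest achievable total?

2980

Order all 8 blocks by rate: Route 20/first 26 > Route 11/first 19 > Route 29/first 18 > Route 15/first 17 > Route 15/second 16 > Route 29/second 13 > Route 11/second 3 > Route 20/second 2.
Fill Route 20 first block (25 at 26) — 135 left.
Route 11 first at 19: fill all 35 — 100 left.
Route 29/first (18): +20 — 80 left.
Fill Route 15 first block (40 at 17) — 40 left.
Route 15 second at 16: fill all 35 — 5 left.
5 remain; put them into Route 29 second at 13.
Total = 26×25 + 19×35 + 18×20 + 17×40 + 16×35 + 13×5 = 2980.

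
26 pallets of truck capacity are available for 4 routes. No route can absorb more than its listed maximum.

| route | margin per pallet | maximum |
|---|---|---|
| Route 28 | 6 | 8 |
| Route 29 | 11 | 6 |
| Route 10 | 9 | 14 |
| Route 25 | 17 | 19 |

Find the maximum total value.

Highest margin per pallet first: Route 25 17 > Route 29 11 > Route 10 9 > Route 28 6.
Route 25: +19 to 19 (cap) ; 7 left.
Give Route 29 6 to hit its cap of 6 ; 1 left.
Only 1 left; Route 10 takes them to reach 1.
Total = 11×6 + 9×1 + 17×19 = 398.

398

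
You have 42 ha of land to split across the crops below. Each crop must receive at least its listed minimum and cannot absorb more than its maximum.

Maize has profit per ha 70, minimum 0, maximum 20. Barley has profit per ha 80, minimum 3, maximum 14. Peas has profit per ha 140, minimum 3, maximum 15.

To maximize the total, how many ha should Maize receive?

13

Meeting every minimum uses 0+3+3 = 6 ha, leaving 36.
Highest profit per ha first: Peas 140 > Barley 80 > Maize 70.
Peas: +12 to 15 (cap) — 24 left.
Give Barley 11 more to hit its cap of 14 — 13 left.
Maize: +13 (room for 20) → 13. Pool exhausted.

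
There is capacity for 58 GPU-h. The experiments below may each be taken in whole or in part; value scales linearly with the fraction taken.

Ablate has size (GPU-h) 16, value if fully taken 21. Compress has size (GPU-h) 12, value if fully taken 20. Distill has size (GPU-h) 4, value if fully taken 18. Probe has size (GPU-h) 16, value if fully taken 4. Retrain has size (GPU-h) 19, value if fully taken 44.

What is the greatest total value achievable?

104.75

Best value per unit of size first: Distill 18/4≈4.5, Retrain 44/19≈2.32, Compress 20/12≈1.67, Ablate 21/16≈1.31, Probe 4/16≈0.25.
All 4 GPU-h of Distill fit (value 18) → 54 remain.
Retrain: take in full, 19 GPU-h for value 44 → 35 left.
Compress: take in full, 12 GPU-h for value 20 → 23 left.
All 16 GPU-h of Ablate fit (value 21) → 7 remain.
Fill the last 7 GPU-h with part of Probe: 7/16 of it earns 1.75.
Total value = 104.75.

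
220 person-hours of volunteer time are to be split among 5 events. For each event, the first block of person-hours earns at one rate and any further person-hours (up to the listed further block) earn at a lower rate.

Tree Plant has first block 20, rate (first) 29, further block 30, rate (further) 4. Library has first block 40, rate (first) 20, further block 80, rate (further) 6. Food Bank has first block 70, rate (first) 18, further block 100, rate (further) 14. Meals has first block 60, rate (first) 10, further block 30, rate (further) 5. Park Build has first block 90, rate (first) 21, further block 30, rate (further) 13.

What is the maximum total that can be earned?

4530

Treat each block as its own option and order by rate: Tree Plant/first 29 > Park Build/first 21 > Library/first 20 > Food Bank/first 18 > Food Bank/second 14 > Park Build/second 13 > Meals/first 10 > Library/second 6 > Meals/second 5 > Tree Plant/second 4.
Tree Plant/first (29): +20 ; 200 left.
Park Build first at 21: fill all 90 ; 110 left.
Library first at 20: fill all 40 ; 70 left.
Food Bank/first (18): +70 ; 0 left.
Total = 29×20 + 21×90 + 20×40 + 18×70 = 4530.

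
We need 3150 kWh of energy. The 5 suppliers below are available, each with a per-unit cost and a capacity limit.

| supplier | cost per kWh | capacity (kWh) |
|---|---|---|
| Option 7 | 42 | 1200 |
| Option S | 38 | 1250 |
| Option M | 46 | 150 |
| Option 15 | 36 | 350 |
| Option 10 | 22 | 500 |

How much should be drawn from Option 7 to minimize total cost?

1050

Use suppliers in increasing cost order.
Option 10 at 22: take all 500 kWh ; 2650 still needed.
Option 15 (36): use full 350 ; 2300 kWh to go.
Take 1250 from Option S at 38 ; need 1050 more.
Option 7 (42): take the remaining 1050 ; done.
Option M: unused.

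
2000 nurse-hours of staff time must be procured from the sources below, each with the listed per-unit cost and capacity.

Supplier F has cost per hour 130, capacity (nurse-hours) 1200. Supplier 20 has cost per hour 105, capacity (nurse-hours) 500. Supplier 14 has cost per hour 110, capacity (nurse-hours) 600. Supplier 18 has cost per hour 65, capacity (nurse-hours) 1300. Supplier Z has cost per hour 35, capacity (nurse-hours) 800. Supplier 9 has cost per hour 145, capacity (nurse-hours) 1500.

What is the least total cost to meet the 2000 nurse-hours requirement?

Fill from the cheapest source first.
Supplier Z at 35: take all 800 nurse-hours → 1200 still needed.
Take 1200 from Supplier 18 at 65 to finish.
Supplier 20, Supplier 14, Supplier F, Supplier 9: unused.
Cost = 800×35 + 1200×65 = 106000.

106000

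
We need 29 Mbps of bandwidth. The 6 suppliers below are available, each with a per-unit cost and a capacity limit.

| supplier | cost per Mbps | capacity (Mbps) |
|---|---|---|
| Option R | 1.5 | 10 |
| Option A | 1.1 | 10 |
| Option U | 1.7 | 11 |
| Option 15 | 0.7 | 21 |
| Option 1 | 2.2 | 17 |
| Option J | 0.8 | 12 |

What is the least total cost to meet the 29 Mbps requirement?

Cheapest first:
Option 15 (0.7): use full 21 ; 8 Mbps to go.
Option J (0.8): take the remaining 8 ; done.
Option A, Option R, Option U, Option 1: unused.
Cost = 21×0.7 + 8×0.8 = 21.1.

21.1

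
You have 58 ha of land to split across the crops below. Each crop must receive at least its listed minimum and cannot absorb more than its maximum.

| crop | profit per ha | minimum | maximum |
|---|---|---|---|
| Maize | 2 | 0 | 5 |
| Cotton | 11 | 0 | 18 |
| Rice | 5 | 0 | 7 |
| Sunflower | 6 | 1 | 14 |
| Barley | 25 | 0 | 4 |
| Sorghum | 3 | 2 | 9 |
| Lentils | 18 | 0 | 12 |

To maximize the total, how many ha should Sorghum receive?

Meeting every minimum uses 0+0+0+1+0+2+0 = 3 ha, leaving 55.
Rank by profit per ha: Barley 25 > Lentils 18 > Cotton 11 > Sunflower 6 > Rice 5 > Sorghum 3 > Maize 2.
Barley: +4 to 4 (cap) → 51 left.
Lentils: +12 to 12 (cap) → 39 left.
Give Cotton 18 more to hit its cap of 18 → 21 left.
Give Sunflower 13 more to hit its cap of 14 → 8 left.
Rice takes 7 more to reach its cap of 7 → 1 left.
Sorghum: +1 (room for 7) → 3. Pool exhausted.

3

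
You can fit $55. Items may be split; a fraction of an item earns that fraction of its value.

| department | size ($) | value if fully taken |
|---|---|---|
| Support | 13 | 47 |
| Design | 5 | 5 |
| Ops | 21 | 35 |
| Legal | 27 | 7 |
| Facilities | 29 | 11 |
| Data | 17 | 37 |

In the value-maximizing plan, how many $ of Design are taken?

Sort by value density: Support 47/13≈3.62, Data 37/17≈2.18, Ops 35/21≈1.67, Design 5/5≈1, Facilities 11/29≈0.379, Legal 7/27≈0.259.
Support: take in full, 13 $ for value 47 ; 42 left.
Take all of Data (17 $, value 37) ; 25 $ left.
Take all of Ops (21 $, value 35) ; 4 $ left.
Only 4 $ remain; take 4/5 of Design for value 5×4/5 = 4.

4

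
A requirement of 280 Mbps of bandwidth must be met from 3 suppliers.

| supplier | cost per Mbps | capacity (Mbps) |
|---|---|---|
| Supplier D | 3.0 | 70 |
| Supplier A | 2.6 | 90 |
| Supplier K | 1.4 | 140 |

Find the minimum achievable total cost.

580

Use suppliers in increasing cost order.
Supplier K at 1.4: take all 140 Mbps ; 140 still needed.
Take 90 from Supplier A at 2.6 ; need 50 more.
Supplier D at 3.0: take 50 of its 70 ; requirement met.
Cost = 140×1.4 + 90×2.6 + 50×3.0 = 580.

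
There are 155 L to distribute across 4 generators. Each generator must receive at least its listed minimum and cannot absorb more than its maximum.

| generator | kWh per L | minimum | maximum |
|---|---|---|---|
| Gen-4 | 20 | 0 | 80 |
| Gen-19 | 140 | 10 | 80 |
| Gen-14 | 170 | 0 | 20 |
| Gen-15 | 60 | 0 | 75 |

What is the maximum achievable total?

Meeting every minimum uses 0+10+0+0 = 10 L, leaving 145.
Order the generators by kWh per L: Gen-14 170 > Gen-19 140 > Gen-15 60 > Gen-4 20.
Give Gen-14 20 more to hit its cap of 20 — 125 left.
Gen-19: +70 to 80 (cap) — 55 left.
Gen-15 has room for 75 more but only 55 remain, so it gets 55.
Total = 140×80 + 170×20 + 60×55 = 17900.

17900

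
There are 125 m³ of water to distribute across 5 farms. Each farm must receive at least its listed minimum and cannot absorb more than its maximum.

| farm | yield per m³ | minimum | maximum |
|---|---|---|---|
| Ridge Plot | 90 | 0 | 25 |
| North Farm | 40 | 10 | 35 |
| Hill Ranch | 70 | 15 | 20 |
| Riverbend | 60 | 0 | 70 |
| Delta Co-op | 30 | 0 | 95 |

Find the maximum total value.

8250

Meeting every minimum uses 0+10+15+0+0 = 25 m³, leaving 100.
Rank by yield per m³: Ridge Plot 90 > Hill Ranch 70 > Riverbend 60 > North Farm 40 > Delta Co-op 30.
Ridge Plot: +25 to 25 (cap) → 75 left.
Hill Ranch: +5 to 20 (cap) → 70 left.
Give Riverbend 70 more to hit its cap of 70 → 0 left.
Total = 90×25 + 40×10 + 70×20 + 60×70 = 8250.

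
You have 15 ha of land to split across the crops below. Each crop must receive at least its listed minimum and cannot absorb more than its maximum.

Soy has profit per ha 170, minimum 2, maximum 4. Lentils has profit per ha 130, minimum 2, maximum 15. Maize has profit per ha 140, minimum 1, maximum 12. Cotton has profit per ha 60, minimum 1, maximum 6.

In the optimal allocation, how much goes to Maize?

Meeting every minimum uses 2+2+1+1 = 6 ha, leaving 9.
Rank by profit per ha: Soy 170 > Maize 140 > Lentils 130 > Cotton 60.
Soy: +2 to 4 (cap) ; 7 left.
Only 7 left; Maize takes them to reach 8.

8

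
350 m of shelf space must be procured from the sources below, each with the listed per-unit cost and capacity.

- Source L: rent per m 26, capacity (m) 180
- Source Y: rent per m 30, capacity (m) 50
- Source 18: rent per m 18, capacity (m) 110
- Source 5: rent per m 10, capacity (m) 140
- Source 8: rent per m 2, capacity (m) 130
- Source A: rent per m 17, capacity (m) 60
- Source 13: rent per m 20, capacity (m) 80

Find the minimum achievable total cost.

3040

Cheapest first:
Take 130 from Source 8 at 2 — need 220 more.
Source 5 (10): use full 140 — 80 m to go.
Source A at 17: take all 60 m — 20 still needed.
Source 18 at 18: take 20 of its 110 — requirement met.
Source 13, Source L, Source Y: unused.
Cost = 130×2 + 140×10 + 60×17 + 20×18 = 3040.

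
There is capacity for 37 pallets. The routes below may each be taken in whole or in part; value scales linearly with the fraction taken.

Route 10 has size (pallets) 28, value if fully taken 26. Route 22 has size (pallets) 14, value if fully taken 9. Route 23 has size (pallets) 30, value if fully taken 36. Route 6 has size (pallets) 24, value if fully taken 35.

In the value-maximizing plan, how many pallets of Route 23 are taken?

Sort by value density: Route 6 35/24≈1.46, Route 23 36/30≈1.2, Route 10 26/28≈0.929, Route 22 9/14≈0.643.
Route 6: take in full, 24 pallets for value 35 — 13 left.
Fill the last 13 pallets with part of Route 23: 13/30 of it earns 15.6.

13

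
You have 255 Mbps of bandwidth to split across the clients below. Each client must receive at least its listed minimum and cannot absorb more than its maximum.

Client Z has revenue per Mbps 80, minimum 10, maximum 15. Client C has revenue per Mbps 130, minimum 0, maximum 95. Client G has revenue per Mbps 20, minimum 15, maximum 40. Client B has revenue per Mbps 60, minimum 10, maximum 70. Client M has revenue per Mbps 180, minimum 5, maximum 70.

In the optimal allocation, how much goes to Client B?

60

Meeting every minimum uses 10+0+15+10+5 = 40 Mbps, leaving 215.
Rank by revenue per Mbps: Client M 180 > Client C 130 > Client Z 80 > Client B 60 > Client G 20.
Give Client M 65 more to hit its cap of 70 → 150 left.
Client C: +95 to 95 (cap) → 55 left.
Client Z: +5 to 15 (cap) → 50 left.
Client B: +50 (room for 60) → 60. Pool exhausted.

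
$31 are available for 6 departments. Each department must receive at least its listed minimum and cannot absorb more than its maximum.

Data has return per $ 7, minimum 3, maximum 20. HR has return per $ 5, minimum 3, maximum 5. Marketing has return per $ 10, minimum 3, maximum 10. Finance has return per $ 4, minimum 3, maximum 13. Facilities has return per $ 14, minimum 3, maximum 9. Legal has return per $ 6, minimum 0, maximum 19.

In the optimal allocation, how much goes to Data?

Meeting every minimum uses 3+3+3+3+3+0 = 15 $, leaving 16.
Rank by return per $: Facilities 14 > Marketing 10 > Data 7 > Legal 6 > HR 5 > Finance 4.
Facilities: +6 to 9 (cap) — 10 left.
Marketing takes 7 more to reach its cap of 10 — 3 left.
Only 3 left; Data takes them to reach 6.

6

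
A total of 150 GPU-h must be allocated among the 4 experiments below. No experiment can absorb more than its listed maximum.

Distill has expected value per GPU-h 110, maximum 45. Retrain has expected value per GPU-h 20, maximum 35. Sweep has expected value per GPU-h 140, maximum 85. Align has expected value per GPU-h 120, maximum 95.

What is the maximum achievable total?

Order the experiments by expected value per GPU-h: Sweep 140 > Align 120 > Distill 110 > Retrain 20.
Give Sweep 85 to hit its cap of 85 — 65 left.
Only 65 left; Align takes them to reach 65.
Total = 140×85 + 120×65 = 19700.

19700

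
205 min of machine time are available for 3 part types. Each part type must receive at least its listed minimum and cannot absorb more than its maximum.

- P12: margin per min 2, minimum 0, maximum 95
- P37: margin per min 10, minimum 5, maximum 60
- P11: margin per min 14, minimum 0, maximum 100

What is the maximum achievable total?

Meeting every minimum uses 0+5+0 = 5 min, leaving 200.
Highest margin per min first: P11 14 > P37 10 > P12 2.
P11: +100 to 100 (cap) — 100 left.
P37: +55 to 60 (cap) — 45 left.
P12: +45 (room for 95) → 45. Pool exhausted.
Total = 2×45 + 10×60 + 14×100 = 2090.

2090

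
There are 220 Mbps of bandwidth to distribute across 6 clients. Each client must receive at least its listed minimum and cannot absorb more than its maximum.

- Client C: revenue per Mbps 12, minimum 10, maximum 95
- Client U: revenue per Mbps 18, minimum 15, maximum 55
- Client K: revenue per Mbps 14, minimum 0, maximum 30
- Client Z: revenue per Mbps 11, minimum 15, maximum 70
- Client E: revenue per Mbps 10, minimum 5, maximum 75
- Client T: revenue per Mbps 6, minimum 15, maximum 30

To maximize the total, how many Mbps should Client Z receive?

20

Meeting every minimum uses 10+15+0+15+5+15 = 60 Mbps, leaving 160.
Order the clients by revenue per Mbps: Client U 18 > Client K 14 > Client C 12 > Client Z 11 > Client E 10 > Client T 6.
Give Client U 40 more to hit its cap of 55 — 120 left.
Client K: +30 to 30 (cap) — 90 left.
Client C takes 85 more to reach its cap of 95 — 5 left.
Client Z: +5 (room for 55) → 20. Pool exhausted.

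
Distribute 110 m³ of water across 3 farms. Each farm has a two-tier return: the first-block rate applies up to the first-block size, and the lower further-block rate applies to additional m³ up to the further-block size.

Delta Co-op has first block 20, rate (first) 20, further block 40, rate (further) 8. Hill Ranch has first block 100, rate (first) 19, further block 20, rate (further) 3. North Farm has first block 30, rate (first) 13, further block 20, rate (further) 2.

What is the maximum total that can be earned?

Treat each block as its own option and order by rate: Delta Co-op/tier1 20 > Hill Ranch/tier1 19 > North Farm/tier1 13 > Delta Co-op/tier2 8 > Hill Ranch/tier2 3 > North Farm/tier2 2.
Delta Co-op/tier1 (20): +20 → 90 left.
90 remain; put them into Hill Ranch tier1 at 19.
Total = 20×20 + 19×90 = 2110.

2110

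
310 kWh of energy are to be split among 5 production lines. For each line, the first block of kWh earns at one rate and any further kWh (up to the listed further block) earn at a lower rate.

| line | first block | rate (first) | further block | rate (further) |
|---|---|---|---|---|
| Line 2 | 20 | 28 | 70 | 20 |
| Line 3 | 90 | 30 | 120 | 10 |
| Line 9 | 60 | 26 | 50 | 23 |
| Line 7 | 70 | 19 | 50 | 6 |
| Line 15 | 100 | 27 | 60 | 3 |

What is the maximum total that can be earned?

Treat each block as its own option and order by rate: Line 3/tier1 30 > Line 2/tier1 28 > Line 15/tier1 27 > Line 9/tier1 26 > Line 9/tier2 23 > Line 2/tier2 20 > Line 7/tier1 19 > Line 3/tier2 10 > Line 7/tier2 6 > Line 15/tier2 3.
Line 3/tier1 (30): +90 ; 220 left.
Fill Line 2 tier1 block (20 at 28) ; 200 left.
Line 15 tier1 at 27: fill all 100 ; 100 left.
Fill Line 9 tier1 block (60 at 26) ; 40 left.
40 remain; put them into Line 9 tier2 at 23.
Total = 30×90 + 28×20 + 27×100 + 26×60 + 23×40 = 8440.

8440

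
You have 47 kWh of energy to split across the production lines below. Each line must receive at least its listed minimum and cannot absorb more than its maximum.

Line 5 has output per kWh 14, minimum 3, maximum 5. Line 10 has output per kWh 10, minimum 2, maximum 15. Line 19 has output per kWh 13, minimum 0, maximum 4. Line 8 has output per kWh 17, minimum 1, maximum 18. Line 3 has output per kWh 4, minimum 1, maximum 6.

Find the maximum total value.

598

Meeting every minimum uses 3+2+0+1+1 = 7 kWh, leaving 40.
Highest output per kWh first: Line 8 17 > Line 5 14 > Line 19 13 > Line 10 10 > Line 3 4.
Line 8 takes 17 more to reach its cap of 18 → 23 left.
Line 5: +2 to 5 (cap) → 21 left.
Give Line 19 4 more to hit its cap of 4 → 17 left.
Line 10 takes 13 more to reach its cap of 15 → 4 left.
Line 3: +4 (room for 5) → 5. Pool exhausted.
Total = 14×5 + 10×15 + 13×4 + 17×18 + 4×5 = 598.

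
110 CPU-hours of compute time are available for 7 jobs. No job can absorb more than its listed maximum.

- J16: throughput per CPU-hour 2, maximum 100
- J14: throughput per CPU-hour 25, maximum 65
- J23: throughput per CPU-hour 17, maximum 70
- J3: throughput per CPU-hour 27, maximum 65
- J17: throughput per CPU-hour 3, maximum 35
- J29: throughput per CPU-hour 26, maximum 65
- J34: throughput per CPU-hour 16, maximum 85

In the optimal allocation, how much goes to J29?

Order the jobs by throughput per CPU-hour: J3 27 > J29 26 > J14 25 > J23 17 > J34 16 > J17 3 > J16 2.
J3: +65 to 65 (cap) → 45 left.
J29: +45 (room for 65) → 45. Pool exhausted.

45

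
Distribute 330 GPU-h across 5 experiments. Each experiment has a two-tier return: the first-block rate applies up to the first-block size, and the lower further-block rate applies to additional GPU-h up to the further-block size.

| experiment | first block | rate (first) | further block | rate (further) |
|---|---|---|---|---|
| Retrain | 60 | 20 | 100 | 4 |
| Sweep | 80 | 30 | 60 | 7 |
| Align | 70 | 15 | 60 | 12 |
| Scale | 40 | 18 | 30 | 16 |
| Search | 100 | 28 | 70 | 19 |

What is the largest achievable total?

Rank every tier by rate: Sweep/tier1 30 > Search/tier1 28 > Retrain/tier1 20 > Search/tier2 19 > Scale/tier1 18 > Scale/tier2 16 > Align/tier1 15 > Align/tier2 12 > Sweep/tier2 7 > Retrain/tier2 4.
Sweep/tier1 (30): +80 → 250 left.
Search/tier1 (28): +100 → 150 left.
Retrain/tier1 (20): +60 → 90 left.
Search/tier2 (19): +70 → 20 left.
20 remain; put them into Scale tier1 at 18.
Total = 30×80 + 28×100 + 20×60 + 19×70 + 18×20 = 8090.

8090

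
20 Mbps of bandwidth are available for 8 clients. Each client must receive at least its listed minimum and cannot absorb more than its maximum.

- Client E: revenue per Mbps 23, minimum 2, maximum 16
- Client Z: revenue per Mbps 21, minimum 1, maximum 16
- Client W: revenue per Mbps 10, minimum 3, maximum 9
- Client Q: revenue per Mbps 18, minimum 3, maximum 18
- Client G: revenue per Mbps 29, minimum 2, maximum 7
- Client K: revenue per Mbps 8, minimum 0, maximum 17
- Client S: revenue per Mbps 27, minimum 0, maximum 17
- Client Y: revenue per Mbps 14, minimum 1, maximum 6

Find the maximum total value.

449

Meeting every minimum uses 2+1+3+3+2+0+0+1 = 12 Mbps, leaving 8.
Highest revenue per Mbps first: Client G 29 > Client S 27 > Client E 23 > Client Z 21 > Client Q 18 > Client Y 14 > Client W 10 > Client K 8.
Give Client G 5 more to hit its cap of 7 — 3 left.
Client S has room for 17 more but only 3 remain, so it gets 3.
Total = 23×2 + 21×1 + 10×3 + 18×3 + 29×7 + 27×3 + 14×1 = 449.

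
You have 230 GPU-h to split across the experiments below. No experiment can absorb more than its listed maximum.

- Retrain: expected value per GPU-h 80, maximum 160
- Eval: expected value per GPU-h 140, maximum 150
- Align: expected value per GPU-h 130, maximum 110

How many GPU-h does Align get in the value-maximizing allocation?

80

Rank by expected value per GPU-h: Eval 140 > Align 130 > Retrain 80.
Eval: +150 to 150 (cap) — 80 left.
Only 80 left; Align takes them to reach 80.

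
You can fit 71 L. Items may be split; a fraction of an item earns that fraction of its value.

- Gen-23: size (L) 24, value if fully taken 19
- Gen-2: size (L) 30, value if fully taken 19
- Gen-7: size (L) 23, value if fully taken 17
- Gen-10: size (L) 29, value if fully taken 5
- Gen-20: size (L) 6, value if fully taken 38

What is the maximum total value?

85.4

Sort by value density: Gen-20 38/6≈6.33, Gen-23 19/24≈0.792, Gen-7 17/23≈0.739, Gen-2 19/30≈0.633, Gen-10 5/29≈0.172.
All 6 L of Gen-20 fit (value 38) — 65 remain.
Take all of Gen-23 (24 L, value 19) — 41 L left.
Take all of Gen-7 (23 L, value 17) — 18 L left.
Fill the last 18 L with part of Gen-2: 18/30 of it earns 11.4.
Total value = 85.4.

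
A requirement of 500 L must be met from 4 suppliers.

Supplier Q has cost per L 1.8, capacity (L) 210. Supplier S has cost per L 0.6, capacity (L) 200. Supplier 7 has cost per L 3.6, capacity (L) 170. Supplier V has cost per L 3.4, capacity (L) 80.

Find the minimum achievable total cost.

806

Use suppliers in increasing cost order.
Supplier S (0.6): use full 200 — 300 L to go.
Take 210 from Supplier Q at 1.8 — need 90 more.
Supplier V (3.4): use full 80 — 10 L to go.
Supplier 7 at 3.6: take 10 of its 170 — requirement met.
Cost = 200×0.6 + 210×1.8 + 80×3.4 + 10×3.6 = 806.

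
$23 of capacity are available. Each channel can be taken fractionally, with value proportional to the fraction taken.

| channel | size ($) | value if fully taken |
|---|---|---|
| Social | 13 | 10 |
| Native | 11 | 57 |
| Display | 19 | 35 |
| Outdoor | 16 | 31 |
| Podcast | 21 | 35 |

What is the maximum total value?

80.25

Rank by value-to-size ratio: Native 57/11≈5.18, Outdoor 31/16≈1.94, Display 35/19≈1.84, Podcast 35/21≈1.67, Social 10/13≈0.769.
All 11 $ of Native fit (value 57) ; 12 remain.
Only 12 $ remain; take 12/16 of Outdoor for value 31×12/16 = 23.25.
Total value = 80.25.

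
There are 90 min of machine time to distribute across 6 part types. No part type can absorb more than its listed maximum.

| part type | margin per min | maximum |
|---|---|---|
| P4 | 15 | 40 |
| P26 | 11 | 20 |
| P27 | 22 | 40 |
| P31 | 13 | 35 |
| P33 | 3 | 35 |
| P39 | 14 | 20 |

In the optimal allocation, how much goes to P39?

Highest margin per min first: P27 22 > P4 15 > P39 14 > P31 13 > P26 11 > P33 3.
P27: +40 to 40 (cap) — 50 left.
Give P4 40 to hit its cap of 40 — 10 left.
P39 has room for 20 but only 10 remain, so it gets 10.

10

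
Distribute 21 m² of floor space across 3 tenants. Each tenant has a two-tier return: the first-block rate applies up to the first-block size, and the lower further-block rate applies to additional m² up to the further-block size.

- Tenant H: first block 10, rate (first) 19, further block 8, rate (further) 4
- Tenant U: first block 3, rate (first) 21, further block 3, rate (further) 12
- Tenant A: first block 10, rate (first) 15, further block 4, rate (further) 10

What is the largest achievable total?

373

Order all 6 blocks by rate: Tenant U/tier1 21 > Tenant H/tier1 19 > Tenant A/tier1 15 > Tenant U/tier2 12 > Tenant A/tier2 10 > Tenant H/tier2 4.
Tenant U/tier1 (21): +3 — 18 left.
Tenant H tier1 at 19: fill all 10 — 8 left.
Tenant A tier1 at 15: only 8 left, fill 8.
Total = 21×3 + 19×10 + 15×8 = 373.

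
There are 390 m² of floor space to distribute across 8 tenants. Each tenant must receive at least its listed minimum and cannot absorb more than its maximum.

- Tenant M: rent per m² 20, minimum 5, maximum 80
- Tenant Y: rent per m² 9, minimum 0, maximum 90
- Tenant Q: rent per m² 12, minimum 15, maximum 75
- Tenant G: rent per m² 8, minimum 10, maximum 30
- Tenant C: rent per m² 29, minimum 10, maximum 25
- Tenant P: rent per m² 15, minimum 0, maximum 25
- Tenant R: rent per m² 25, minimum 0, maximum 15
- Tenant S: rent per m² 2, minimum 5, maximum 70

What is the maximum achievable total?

5125

Meeting every minimum uses 5+0+15+10+10+0+0+5 = 45 m², leaving 345.
Rank by rent per m²: Tenant C 29 > Tenant R 25 > Tenant M 20 > Tenant P 15 > Tenant Q 12 > Tenant Y 9 > Tenant G 8 > Tenant S 2.
Give Tenant C 15 more to hit its cap of 25 ; 330 left.
Tenant R: +15 to 15 (cap) ; 315 left.
Tenant M: +75 to 80 (cap) ; 240 left.
Tenant P takes 25 more to reach its cap of 25 ; 215 left.
Tenant Q takes 60 more to reach its cap of 75 ; 155 left.
Give Tenant Y 90 more to hit its cap of 90 ; 65 left.
Tenant G takes 20 more to reach its cap of 30 ; 45 left.
Tenant S has room for 65 more but only 45 remain, so it gets 50.
Total = 20×80 + 9×90 + 12×75 + 8×30 + 29×25 + 15×25 + 25×15 + 2×50 = 5125.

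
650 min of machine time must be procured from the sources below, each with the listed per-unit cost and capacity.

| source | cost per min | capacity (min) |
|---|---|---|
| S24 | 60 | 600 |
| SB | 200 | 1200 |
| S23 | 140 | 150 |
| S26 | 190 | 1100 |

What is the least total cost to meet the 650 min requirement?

Cheapest first:
S24 at 60: take all 600 min — 50 still needed.
S23 (140): take the remaining 50 — done.
S26, SB: unused.
Cost = 600×60 + 50×140 = 43000.

43000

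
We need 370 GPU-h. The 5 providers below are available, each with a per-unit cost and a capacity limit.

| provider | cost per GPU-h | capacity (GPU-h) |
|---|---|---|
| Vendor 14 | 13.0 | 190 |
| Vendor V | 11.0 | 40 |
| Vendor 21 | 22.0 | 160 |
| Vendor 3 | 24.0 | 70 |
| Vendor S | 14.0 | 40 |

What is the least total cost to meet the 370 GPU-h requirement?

5670

Fill from the cheapest provider first.
Take 40 from Vendor V at 11.0 ; need 330 more.
Vendor 14 (13.0): use full 190 ; 140 GPU-h to go.
Vendor S (14.0): use full 40 ; 100 GPU-h to go.
Vendor 21 at 22.0: take 100 of its 160 ; requirement met.
Vendor 3: unused.
Cost = 40×11.0 + 190×13.0 + 40×14.0 + 100×22.0 = 5670.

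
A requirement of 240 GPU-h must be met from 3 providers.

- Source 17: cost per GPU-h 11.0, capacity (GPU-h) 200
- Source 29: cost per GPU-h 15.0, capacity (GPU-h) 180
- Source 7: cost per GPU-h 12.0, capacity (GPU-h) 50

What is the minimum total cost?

Fill from the cheapest provider first.
Take 200 from Source 17 at 11.0 ; need 40 more.
Take 40 from Source 7 at 12.0 to finish.
Source 29: unused.
Cost = 200×11.0 + 40×12.0 = 2680.

2680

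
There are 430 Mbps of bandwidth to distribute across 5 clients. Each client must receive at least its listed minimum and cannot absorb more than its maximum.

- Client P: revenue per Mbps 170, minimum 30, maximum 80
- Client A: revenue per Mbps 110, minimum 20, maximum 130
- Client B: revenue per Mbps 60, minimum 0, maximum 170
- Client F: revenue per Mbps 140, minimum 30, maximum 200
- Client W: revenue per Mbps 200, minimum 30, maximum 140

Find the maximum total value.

70400

Meeting every minimum uses 30+20+0+30+30 = 110 Mbps, leaving 320.
Rank by revenue per Mbps: Client W 200 > Client P 170 > Client F 140 > Client A 110 > Client B 60.
Client W takes 110 more to reach its cap of 140 → 210 left.
Give Client P 50 more to hit its cap of 80 → 160 left.
Client F has room for 170 more but only 160 remain, so it gets 190.
Total = 170×80 + 110×20 + 140×190 + 200×140 = 70400.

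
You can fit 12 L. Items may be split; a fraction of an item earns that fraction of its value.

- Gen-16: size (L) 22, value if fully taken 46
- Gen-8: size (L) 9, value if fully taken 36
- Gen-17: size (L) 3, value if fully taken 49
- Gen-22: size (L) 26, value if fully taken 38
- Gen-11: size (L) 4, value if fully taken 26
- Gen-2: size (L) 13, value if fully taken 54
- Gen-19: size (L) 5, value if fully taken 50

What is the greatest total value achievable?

125

Sort by value density: Gen-17 49/3≈16.3, Gen-19 50/5≈10, Gen-11 26/4≈6.5, Gen-2 54/13≈4.15, Gen-8 36/9≈4, Gen-16 46/22≈2.09, Gen-22 38/26≈1.46.
Gen-17: take in full, 3 L for value 49 — 9 left.
Take all of Gen-19 (5 L, value 50) — 4 L left.
Take all of Gen-11 (4 L, value 26) — 0 L left.
Total value = 125.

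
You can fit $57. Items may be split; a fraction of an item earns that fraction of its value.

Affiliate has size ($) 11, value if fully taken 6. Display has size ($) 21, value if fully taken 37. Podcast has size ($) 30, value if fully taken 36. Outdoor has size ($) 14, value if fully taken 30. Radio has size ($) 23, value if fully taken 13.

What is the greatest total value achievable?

93.4

Rank by value-to-size ratio: Outdoor 30/14≈2.14, Display 37/21≈1.76, Podcast 36/30≈1.2, Radio 13/23≈0.565, Affiliate 6/11≈0.545.
Outdoor: take in full, 14 $ for value 30 → 43 left.
Display: take in full, 21 $ for value 37 → 22 left.
Fill the last 22 $ with part of Podcast: 22/30 of it earns 26.4.
Total value = 93.4.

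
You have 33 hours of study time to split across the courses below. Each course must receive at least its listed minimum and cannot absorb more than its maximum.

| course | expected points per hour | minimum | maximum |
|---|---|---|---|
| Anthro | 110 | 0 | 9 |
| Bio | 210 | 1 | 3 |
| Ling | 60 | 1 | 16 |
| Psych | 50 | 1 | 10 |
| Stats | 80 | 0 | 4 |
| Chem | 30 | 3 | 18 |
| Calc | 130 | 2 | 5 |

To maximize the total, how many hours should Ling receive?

8

Meeting every minimum uses 0+1+1+1+0+3+2 = 8 hours, leaving 25.
Rank by expected points per hour: Bio 210 > Calc 130 > Anthro 110 > Stats 80 > Ling 60 > Psych 50 > Chem 30.
Give Bio 2 more to hit its cap of 3 — 23 left.
Calc: +3 to 5 (cap) — 20 left.
Anthro takes 9 more to reach its cap of 9 — 11 left.
Stats: +4 to 4 (cap) — 7 left.
Ling has room for 15 more but only 7 remain, so it gets 8.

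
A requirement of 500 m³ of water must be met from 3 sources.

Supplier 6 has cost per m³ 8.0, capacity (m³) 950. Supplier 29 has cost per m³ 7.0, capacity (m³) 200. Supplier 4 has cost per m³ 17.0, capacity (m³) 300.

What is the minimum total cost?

Use sources in increasing cost order.
Supplier 29 at 7.0: take all 200 m³ → 300 still needed.
Take 300 from Supplier 6 at 8.0 to finish.
Supplier 4: unused.
Cost = 200×7.0 + 300×8.0 = 3800.

3800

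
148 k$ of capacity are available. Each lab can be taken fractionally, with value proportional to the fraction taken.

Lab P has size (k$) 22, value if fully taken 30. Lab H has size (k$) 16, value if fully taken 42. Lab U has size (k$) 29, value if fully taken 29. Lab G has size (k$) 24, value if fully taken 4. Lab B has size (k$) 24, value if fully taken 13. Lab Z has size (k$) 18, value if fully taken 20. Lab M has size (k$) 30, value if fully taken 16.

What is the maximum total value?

Best value per unit of size first: Lab H 42/16≈2.62, Lab P 30/22≈1.36, Lab Z 20/18≈1.11, Lab U 29/29≈1, Lab B 13/24≈0.542, Lab M 16/30≈0.533, Lab G 4/24≈0.167.
Take all of Lab H (16 k$, value 42) — 132 k$ left.
All 22 k$ of Lab P fit (value 30) — 110 remain.
Lab Z: take in full, 18 k$ for value 20 — 92 left.
All 29 k$ of Lab U fit (value 29) — 63 remain.
Take all of Lab B (24 k$, value 13) — 39 k$ left.
Take all of Lab M (30 k$, value 16) — 9 k$ left.
Fill the last 9 k$ with part of Lab G: 9/24 of it earns 1.5.
Total value = 151.5.

151.5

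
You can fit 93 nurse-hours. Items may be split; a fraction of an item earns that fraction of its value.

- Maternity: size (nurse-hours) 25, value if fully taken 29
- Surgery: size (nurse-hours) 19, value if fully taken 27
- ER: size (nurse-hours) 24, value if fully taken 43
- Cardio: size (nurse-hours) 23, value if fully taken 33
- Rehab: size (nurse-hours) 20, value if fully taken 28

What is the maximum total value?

139.12

Best value per unit of size first: ER 43/24≈1.79, Cardio 33/23≈1.43, Surgery 27/19≈1.42, Rehab 28/20≈1.4, Maternity 29/25≈1.16.
All 24 nurse-hours of ER fit (value 43) — 69 remain.
Cardio: take in full, 23 nurse-hours for value 33 — 46 left.
All 19 nurse-hours of Surgery fit (value 27) — 27 remain.
All 20 nurse-hours of Rehab fit (value 28) — 7 remain.
Fill the last 7 nurse-hours with part of Maternity: 7/25 of it earns 8.12.
Total value = 139.12.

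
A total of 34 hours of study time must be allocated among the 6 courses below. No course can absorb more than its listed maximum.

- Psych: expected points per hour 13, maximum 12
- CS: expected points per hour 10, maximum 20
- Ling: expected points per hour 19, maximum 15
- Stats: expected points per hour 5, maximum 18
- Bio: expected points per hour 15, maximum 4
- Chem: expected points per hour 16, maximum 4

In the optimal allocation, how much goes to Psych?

11

Order the courses by expected points per hour: Ling 19 > Chem 16 > Bio 15 > Psych 13 > CS 10 > Stats 5.
Give Ling 15 to hit its cap of 15 ; 19 left.
Give Chem 4 to hit its cap of 4 ; 15 left.
Bio: +4 to 4 (cap) ; 11 left.
Psych: +11 (room for 12) → 11. Pool exhausted.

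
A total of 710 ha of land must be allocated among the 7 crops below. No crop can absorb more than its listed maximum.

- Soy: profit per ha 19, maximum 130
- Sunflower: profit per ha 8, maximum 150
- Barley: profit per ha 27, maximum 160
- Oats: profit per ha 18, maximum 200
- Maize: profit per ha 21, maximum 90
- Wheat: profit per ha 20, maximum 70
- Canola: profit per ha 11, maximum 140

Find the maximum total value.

Rank by profit per ha: Barley 27 > Maize 21 > Wheat 20 > Soy 19 > Oats 18 > Canola 11 > Sunflower 8.
Barley takes 160 to reach its cap of 160 ; 550 left.
Give Maize 90 to hit its cap of 90 ; 460 left.
Wheat: +70 to 70 (cap) ; 390 left.
Soy: +130 to 130 (cap) ; 260 left.
Oats takes 200 to reach its cap of 200 ; 60 left.
Canola: +60 (room for 140) → 60. Pool exhausted.
Total = 19×130 + 27×160 + 18×200 + 21×90 + 20×70 + 11×60 = 14340.

14340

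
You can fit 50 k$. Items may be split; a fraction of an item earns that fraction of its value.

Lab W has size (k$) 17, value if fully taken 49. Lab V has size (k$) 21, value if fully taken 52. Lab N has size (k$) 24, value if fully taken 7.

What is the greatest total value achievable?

104.5

Best value per unit of size first: Lab W 49/17≈2.88, Lab V 52/21≈2.48, Lab N 7/24≈0.292.
Lab W: take in full, 17 k$ for value 49 → 33 left.
All 21 k$ of Lab V fit (value 52) → 12 remain.
Fill the last 12 k$ with part of Lab N: 12/24 of it earns 3.5.
Total value = 104.5.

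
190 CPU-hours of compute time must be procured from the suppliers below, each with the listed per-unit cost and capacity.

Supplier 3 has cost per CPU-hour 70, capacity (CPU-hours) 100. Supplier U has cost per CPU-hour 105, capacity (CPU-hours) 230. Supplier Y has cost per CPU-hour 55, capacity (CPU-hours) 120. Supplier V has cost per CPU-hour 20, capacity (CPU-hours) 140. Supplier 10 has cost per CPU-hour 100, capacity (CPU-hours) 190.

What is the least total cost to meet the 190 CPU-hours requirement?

5550

Fill from the cheapest supplier first.
Supplier V at 20: take all 140 CPU-hours — 50 still needed.
Supplier Y (55): take the remaining 50 — done.
Supplier 3, Supplier 10, Supplier U: unused.
Cost = 140×20 + 50×55 = 5550.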